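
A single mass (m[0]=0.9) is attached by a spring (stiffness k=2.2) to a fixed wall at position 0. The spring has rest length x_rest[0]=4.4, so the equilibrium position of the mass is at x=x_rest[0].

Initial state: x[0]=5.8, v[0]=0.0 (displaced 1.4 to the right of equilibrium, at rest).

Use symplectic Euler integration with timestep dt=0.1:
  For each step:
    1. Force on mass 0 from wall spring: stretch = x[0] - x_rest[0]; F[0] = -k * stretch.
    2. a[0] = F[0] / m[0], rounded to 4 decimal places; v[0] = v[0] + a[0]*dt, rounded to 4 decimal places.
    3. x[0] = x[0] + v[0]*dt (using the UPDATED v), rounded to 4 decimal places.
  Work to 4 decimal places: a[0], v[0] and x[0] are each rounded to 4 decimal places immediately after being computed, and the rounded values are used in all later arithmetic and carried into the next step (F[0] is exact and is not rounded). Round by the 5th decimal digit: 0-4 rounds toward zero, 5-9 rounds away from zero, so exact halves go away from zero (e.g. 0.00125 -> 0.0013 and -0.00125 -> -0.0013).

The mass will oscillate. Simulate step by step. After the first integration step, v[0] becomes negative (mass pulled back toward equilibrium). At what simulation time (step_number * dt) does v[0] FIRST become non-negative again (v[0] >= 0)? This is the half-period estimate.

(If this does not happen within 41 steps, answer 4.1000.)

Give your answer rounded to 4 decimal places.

Answer: 2.1000

Derivation:
Step 0: x=[5.8000] v=[0.0000]
Step 1: x=[5.7658] v=[-0.3422]
Step 2: x=[5.6982] v=[-0.6761]
Step 3: x=[5.5989] v=[-0.9934]
Step 4: x=[5.4703] v=[-1.2865]
Step 5: x=[5.3155] v=[-1.5481]
Step 6: x=[5.1383] v=[-1.7719]
Step 7: x=[4.9431] v=[-1.9524]
Step 8: x=[4.7346] v=[-2.0852]
Step 9: x=[4.5179] v=[-2.1670]
Step 10: x=[4.2983] v=[-2.1958]
Step 11: x=[4.0812] v=[-2.1709]
Step 12: x=[3.8719] v=[-2.0930]
Step 13: x=[3.6755] v=[-1.9639]
Step 14: x=[3.4968] v=[-1.7868]
Step 15: x=[3.3402] v=[-1.5660]
Step 16: x=[3.2095] v=[-1.3069]
Step 17: x=[3.1079] v=[-1.0159]
Step 18: x=[3.0379] v=[-0.7001]
Step 19: x=[3.0012] v=[-0.3671]
Step 20: x=[2.9987] v=[-0.0252]
Step 21: x=[3.0304] v=[0.3173]
First v>=0 after going negative at step 21, time=2.1000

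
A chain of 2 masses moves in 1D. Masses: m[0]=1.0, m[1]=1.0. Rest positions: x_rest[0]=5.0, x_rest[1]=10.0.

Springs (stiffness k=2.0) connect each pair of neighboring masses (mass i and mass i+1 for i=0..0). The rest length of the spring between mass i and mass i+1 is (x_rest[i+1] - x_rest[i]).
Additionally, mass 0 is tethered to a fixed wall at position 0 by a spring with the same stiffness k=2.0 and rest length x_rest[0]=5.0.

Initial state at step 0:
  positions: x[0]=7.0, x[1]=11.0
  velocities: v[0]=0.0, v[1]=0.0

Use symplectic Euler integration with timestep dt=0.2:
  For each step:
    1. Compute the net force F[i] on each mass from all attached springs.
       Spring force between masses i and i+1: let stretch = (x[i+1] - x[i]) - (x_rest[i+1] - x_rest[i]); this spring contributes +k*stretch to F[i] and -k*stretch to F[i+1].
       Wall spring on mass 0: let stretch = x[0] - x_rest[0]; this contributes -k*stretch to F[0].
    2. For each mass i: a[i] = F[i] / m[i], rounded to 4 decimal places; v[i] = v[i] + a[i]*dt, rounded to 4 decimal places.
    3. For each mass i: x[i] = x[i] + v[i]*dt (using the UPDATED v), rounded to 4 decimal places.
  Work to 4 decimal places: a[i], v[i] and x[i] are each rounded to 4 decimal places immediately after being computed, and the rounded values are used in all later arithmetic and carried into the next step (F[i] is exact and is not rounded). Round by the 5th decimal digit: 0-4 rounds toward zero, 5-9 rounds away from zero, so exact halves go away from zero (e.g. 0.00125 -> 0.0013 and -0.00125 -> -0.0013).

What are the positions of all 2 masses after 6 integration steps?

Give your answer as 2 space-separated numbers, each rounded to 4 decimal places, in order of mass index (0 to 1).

Step 0: x=[7.0000 11.0000] v=[0.0000 0.0000]
Step 1: x=[6.7600 11.0800] v=[-1.2000 0.4000]
Step 2: x=[6.3248 11.2144] v=[-2.1760 0.6720]
Step 3: x=[5.7748 11.3576] v=[-2.7501 0.7162]
Step 4: x=[5.2094 11.4542] v=[-2.8269 0.4831]
Step 5: x=[4.7269 11.4512] v=[-2.4127 -0.0148]
Step 6: x=[4.4042 11.3103] v=[-1.6137 -0.7045]

Answer: 4.4042 11.3103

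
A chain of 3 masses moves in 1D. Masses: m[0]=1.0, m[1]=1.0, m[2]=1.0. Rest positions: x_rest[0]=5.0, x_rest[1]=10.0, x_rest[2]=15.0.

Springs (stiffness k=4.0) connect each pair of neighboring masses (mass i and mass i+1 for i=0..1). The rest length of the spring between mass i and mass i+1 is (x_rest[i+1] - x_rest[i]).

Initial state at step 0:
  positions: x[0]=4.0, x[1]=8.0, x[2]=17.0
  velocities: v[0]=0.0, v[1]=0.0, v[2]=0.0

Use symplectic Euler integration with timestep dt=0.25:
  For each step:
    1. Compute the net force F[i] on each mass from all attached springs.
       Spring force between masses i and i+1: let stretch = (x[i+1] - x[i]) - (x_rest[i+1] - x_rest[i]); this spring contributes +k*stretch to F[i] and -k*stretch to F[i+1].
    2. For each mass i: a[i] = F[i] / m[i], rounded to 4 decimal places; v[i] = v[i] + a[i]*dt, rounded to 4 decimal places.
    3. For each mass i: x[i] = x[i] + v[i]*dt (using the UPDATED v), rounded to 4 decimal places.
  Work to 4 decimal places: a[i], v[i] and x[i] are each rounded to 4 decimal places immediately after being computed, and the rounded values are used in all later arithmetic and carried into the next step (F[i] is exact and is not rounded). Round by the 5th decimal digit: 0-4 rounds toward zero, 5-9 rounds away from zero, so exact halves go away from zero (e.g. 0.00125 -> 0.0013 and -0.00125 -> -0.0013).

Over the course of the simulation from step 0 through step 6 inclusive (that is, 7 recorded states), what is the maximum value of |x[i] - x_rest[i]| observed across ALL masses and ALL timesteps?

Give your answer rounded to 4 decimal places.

Answer: 2.0279

Derivation:
Step 0: x=[4.0000 8.0000 17.0000] v=[0.0000 0.0000 0.0000]
Step 1: x=[3.7500 9.2500 16.0000] v=[-1.0000 5.0000 -4.0000]
Step 2: x=[3.6250 10.8125 14.5625] v=[-0.5000 6.2500 -5.7500]
Step 3: x=[4.0469 11.5156 13.4375] v=[1.6875 2.8125 -4.5000]
Step 4: x=[5.0860 10.8320 13.0820] v=[4.1562 -2.7343 -1.4219]
Step 5: x=[6.3116 9.2744 13.4140] v=[4.9022 -6.2303 1.3281]
Step 6: x=[7.0279 8.0110 13.9611] v=[2.8650 -5.0535 2.1885]
Max displacement = 2.0279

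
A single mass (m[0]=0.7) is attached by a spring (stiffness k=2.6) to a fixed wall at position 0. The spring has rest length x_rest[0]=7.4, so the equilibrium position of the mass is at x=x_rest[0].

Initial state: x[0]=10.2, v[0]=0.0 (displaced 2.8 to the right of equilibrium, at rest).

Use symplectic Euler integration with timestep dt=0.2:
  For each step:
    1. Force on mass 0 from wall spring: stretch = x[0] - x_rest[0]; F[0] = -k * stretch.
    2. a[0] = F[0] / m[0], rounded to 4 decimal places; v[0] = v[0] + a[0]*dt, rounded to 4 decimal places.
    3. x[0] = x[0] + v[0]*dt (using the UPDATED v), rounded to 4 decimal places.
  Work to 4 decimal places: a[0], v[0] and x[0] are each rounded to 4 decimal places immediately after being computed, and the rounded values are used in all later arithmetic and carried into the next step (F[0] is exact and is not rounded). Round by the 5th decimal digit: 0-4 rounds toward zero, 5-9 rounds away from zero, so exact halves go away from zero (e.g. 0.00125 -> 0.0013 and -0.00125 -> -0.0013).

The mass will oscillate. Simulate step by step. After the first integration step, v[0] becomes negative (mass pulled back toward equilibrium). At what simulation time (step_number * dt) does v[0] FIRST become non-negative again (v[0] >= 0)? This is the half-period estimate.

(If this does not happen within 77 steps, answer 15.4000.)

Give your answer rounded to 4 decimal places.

Answer: 1.8000

Derivation:
Step 0: x=[10.2000] v=[0.0000]
Step 1: x=[9.7840] v=[-2.0800]
Step 2: x=[9.0138] v=[-3.8510]
Step 3: x=[8.0038] v=[-5.0498]
Step 4: x=[6.9041] v=[-5.4983]
Step 5: x=[5.8781] v=[-5.1299]
Step 6: x=[5.0782] v=[-3.9993]
Step 7: x=[4.6233] v=[-2.2745]
Step 8: x=[4.5809] v=[-0.2118]
Step 9: x=[4.9574] v=[1.8824]
First v>=0 after going negative at step 9, time=1.8000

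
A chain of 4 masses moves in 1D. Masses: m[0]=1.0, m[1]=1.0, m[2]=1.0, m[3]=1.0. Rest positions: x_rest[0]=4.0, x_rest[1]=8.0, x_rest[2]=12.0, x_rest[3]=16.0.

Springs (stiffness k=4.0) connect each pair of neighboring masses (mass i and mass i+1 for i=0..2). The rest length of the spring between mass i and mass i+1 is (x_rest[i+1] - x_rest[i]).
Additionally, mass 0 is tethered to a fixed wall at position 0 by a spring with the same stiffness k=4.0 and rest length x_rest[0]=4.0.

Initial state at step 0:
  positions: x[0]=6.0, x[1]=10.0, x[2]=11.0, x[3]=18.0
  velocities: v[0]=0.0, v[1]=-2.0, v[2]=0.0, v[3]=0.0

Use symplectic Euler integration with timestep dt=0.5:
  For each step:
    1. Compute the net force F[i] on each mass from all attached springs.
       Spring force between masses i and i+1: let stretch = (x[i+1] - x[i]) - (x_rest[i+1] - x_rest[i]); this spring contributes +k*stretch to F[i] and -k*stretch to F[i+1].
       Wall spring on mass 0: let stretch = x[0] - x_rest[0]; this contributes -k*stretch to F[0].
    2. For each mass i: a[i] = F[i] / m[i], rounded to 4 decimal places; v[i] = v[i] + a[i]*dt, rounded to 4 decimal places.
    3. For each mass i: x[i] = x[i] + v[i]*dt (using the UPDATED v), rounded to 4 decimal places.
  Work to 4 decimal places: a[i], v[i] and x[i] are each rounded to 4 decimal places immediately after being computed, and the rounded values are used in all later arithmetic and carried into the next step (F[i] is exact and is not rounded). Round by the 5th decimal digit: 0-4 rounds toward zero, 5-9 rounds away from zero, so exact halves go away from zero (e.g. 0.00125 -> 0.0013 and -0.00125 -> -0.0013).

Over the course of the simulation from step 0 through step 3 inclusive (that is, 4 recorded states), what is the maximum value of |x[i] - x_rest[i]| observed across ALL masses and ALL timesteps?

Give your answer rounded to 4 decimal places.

Answer: 5.0000

Derivation:
Step 0: x=[6.0000 10.0000 11.0000 18.0000] v=[0.0000 -2.0000 0.0000 0.0000]
Step 1: x=[4.0000 6.0000 17.0000 15.0000] v=[-4.0000 -8.0000 12.0000 -6.0000]
Step 2: x=[0.0000 11.0000 10.0000 18.0000] v=[-8.0000 10.0000 -14.0000 6.0000]
Step 3: x=[7.0000 4.0000 12.0000 17.0000] v=[14.0000 -14.0000 4.0000 -2.0000]
Max displacement = 5.0000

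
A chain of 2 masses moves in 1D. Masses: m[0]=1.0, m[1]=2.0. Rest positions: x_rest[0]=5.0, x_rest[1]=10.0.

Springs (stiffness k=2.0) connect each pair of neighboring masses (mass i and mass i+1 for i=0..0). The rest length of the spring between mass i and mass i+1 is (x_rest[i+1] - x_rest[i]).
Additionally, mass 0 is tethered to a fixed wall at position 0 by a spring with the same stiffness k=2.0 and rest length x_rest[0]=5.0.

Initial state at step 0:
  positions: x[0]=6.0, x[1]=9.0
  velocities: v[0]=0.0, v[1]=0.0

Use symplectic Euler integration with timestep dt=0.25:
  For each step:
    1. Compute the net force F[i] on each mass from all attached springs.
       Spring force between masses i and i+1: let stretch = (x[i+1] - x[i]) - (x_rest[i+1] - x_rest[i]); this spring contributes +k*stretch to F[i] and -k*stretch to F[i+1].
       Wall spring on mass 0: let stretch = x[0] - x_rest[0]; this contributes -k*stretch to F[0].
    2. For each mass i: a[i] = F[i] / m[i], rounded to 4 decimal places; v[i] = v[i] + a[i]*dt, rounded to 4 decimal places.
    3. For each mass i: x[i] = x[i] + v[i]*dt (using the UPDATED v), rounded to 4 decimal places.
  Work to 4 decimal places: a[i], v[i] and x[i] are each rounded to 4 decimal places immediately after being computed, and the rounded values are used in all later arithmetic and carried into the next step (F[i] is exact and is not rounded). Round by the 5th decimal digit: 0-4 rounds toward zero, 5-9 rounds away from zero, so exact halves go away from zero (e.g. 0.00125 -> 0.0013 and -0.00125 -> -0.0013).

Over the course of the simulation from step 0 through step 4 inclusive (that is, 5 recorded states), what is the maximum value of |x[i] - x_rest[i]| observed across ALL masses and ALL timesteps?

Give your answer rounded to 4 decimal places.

Answer: 1.3191

Derivation:
Step 0: x=[6.0000 9.0000] v=[0.0000 0.0000]
Step 1: x=[5.6250 9.1250] v=[-1.5000 0.5000]
Step 2: x=[4.9844 9.3438] v=[-2.5625 0.8750]
Step 3: x=[4.2657 9.6026] v=[-2.8750 1.0352]
Step 4: x=[3.6809 9.8404] v=[-2.3394 0.9510]
Max displacement = 1.3191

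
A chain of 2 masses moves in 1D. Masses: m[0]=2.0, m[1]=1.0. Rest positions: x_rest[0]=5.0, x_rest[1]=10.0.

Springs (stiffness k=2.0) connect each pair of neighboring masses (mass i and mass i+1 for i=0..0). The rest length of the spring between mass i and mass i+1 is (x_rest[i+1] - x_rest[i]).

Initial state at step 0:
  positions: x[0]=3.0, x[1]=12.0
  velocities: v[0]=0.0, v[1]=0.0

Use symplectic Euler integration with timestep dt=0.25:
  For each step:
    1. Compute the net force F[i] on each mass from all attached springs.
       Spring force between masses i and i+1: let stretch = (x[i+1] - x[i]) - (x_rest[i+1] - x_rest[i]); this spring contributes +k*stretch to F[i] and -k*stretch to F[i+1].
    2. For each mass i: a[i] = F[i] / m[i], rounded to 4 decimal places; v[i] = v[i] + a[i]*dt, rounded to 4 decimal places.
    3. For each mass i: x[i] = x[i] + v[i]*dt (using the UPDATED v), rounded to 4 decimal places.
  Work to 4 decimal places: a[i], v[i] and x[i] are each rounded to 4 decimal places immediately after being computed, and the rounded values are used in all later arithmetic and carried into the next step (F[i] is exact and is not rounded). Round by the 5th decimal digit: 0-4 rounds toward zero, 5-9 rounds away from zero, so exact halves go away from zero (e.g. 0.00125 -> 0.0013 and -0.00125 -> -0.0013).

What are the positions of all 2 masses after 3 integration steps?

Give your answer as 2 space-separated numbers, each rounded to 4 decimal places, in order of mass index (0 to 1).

Step 0: x=[3.0000 12.0000] v=[0.0000 0.0000]
Step 1: x=[3.2500 11.5000] v=[1.0000 -2.0000]
Step 2: x=[3.7031 10.5938] v=[1.8125 -3.6250]
Step 3: x=[4.2744 9.4512] v=[2.2852 -4.5704]

Answer: 4.2744 9.4512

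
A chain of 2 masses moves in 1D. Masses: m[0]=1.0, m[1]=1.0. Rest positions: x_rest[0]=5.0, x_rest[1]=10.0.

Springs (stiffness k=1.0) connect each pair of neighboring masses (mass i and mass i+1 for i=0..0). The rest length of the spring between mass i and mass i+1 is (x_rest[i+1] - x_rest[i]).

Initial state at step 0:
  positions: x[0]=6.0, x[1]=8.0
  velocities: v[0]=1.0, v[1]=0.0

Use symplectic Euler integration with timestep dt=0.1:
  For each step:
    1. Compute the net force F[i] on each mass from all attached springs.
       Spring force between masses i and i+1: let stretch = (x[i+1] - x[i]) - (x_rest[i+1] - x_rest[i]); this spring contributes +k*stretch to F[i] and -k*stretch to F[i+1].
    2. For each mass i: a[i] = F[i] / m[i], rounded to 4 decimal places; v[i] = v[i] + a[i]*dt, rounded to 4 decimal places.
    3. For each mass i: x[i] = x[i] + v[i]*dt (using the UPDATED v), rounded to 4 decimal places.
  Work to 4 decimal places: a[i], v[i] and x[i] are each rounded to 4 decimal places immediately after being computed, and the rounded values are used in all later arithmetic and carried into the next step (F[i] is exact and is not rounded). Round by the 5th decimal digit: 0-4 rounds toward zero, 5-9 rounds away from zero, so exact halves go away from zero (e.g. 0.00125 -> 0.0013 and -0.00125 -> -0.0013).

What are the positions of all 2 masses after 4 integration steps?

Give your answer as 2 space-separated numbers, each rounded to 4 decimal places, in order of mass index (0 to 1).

Answer: 6.0990 8.3010

Derivation:
Step 0: x=[6.0000 8.0000] v=[1.0000 0.0000]
Step 1: x=[6.0700 8.0300] v=[0.7000 0.3000]
Step 2: x=[6.1096 8.0904] v=[0.3960 0.6040]
Step 3: x=[6.1190 8.1810] v=[0.0941 0.9059]
Step 4: x=[6.0990 8.3010] v=[-0.1997 1.1997]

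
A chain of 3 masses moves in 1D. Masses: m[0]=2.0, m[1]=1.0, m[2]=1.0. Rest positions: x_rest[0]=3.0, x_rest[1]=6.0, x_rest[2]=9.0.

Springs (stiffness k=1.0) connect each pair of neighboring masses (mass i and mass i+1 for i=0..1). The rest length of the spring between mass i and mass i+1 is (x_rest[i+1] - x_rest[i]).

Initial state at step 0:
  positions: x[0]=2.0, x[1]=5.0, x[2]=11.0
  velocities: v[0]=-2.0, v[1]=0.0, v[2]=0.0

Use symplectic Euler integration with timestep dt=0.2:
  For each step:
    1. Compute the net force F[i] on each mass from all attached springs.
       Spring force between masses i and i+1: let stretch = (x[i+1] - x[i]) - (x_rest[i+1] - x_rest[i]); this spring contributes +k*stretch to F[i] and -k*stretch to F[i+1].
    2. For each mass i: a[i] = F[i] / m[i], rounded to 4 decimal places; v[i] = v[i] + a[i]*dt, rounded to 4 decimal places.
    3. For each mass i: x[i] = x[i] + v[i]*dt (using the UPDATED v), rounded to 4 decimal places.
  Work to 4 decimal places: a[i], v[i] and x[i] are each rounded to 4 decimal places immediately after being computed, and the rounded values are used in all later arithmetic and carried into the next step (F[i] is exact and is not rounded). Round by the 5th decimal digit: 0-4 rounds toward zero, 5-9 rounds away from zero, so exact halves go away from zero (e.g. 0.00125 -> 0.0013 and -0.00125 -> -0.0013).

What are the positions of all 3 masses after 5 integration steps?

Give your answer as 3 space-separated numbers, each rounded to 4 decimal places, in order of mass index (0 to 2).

Answer: 0.2252 6.0523 9.4973

Derivation:
Step 0: x=[2.0000 5.0000 11.0000] v=[-2.0000 0.0000 0.0000]
Step 1: x=[1.6000 5.1200 10.8800] v=[-2.0000 0.6000 -0.6000]
Step 2: x=[1.2104 5.3296 10.6496] v=[-1.9480 1.0480 -1.1520]
Step 3: x=[0.8432 5.5872 10.3264] v=[-1.8361 1.2882 -1.6160]
Step 4: x=[0.5109 5.8446 9.9336] v=[-1.6617 1.2872 -1.9638]
Step 5: x=[0.2252 6.0523 9.4973] v=[-1.4283 1.0383 -2.1816]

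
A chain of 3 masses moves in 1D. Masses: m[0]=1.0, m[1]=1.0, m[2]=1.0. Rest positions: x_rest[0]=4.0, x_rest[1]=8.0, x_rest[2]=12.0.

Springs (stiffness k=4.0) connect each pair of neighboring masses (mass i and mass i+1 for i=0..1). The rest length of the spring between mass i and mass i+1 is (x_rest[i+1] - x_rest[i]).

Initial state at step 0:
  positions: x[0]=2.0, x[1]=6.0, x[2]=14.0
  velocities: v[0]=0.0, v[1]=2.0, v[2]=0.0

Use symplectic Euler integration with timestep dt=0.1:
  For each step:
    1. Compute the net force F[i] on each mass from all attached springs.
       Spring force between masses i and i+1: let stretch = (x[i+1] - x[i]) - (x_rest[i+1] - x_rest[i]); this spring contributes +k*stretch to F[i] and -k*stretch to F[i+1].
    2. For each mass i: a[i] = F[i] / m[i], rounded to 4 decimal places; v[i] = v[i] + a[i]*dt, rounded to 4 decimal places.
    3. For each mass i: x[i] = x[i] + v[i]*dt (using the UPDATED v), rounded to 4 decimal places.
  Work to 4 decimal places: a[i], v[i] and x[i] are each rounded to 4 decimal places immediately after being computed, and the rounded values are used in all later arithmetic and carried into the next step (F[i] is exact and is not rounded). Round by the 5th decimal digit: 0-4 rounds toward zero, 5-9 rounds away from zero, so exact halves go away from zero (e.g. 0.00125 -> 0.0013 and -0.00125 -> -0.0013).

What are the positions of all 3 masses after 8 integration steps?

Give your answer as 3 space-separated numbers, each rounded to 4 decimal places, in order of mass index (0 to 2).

Step 0: x=[2.0000 6.0000 14.0000] v=[0.0000 2.0000 0.0000]
Step 1: x=[2.0000 6.3600 13.8400] v=[0.0000 3.6000 -1.6000]
Step 2: x=[2.0144 6.8448 13.5408] v=[0.1440 4.8480 -2.9920]
Step 3: x=[2.0620 7.4042 13.1338] v=[0.4762 5.5942 -4.0704]
Step 4: x=[2.1633 7.9791 12.6576] v=[1.0131 5.7492 -4.7622]
Step 5: x=[2.3372 8.5085 12.1542] v=[1.7394 5.2943 -5.0336]
Step 6: x=[2.5980 8.9369 11.6650] v=[2.6079 4.2841 -4.8919]
Step 7: x=[2.9524 9.2209 11.2267] v=[3.5435 2.8398 -4.3831]
Step 8: x=[3.3975 9.3344 10.8682] v=[4.4509 1.1347 -3.5854]

Answer: 3.3975 9.3344 10.8682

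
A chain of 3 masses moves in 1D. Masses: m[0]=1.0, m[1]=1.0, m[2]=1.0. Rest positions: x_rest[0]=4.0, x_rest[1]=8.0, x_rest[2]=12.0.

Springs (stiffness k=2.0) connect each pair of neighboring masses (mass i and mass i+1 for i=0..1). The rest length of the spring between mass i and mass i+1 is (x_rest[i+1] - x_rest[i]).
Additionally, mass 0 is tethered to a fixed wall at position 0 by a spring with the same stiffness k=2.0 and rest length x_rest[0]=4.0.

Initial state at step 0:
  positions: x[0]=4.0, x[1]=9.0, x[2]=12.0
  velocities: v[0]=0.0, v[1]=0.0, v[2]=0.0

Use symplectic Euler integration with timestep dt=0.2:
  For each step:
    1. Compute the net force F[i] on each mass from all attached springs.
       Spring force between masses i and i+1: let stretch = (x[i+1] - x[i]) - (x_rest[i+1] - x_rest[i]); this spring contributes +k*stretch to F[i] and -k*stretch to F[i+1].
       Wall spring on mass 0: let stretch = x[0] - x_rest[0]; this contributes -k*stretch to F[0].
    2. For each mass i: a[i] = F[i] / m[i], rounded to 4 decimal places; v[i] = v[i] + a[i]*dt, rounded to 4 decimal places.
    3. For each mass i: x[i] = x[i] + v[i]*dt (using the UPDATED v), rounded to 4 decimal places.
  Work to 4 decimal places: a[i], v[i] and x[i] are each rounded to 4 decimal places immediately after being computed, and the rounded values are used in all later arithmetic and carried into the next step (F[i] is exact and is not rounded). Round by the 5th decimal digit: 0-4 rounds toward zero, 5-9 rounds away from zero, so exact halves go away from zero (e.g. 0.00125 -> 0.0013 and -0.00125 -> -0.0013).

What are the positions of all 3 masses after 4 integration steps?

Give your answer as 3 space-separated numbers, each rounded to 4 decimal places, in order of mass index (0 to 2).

Answer: 4.4643 7.9104 12.5431

Derivation:
Step 0: x=[4.0000 9.0000 12.0000] v=[0.0000 0.0000 0.0000]
Step 1: x=[4.0800 8.8400 12.0800] v=[0.4000 -0.8000 0.4000]
Step 2: x=[4.2144 8.5584 12.2208] v=[0.6720 -1.4080 0.7040]
Step 3: x=[4.3592 8.2223 12.3886] v=[0.7238 -1.6806 0.8390]
Step 4: x=[4.4643 7.9104 12.5431] v=[0.5254 -1.5593 0.7725]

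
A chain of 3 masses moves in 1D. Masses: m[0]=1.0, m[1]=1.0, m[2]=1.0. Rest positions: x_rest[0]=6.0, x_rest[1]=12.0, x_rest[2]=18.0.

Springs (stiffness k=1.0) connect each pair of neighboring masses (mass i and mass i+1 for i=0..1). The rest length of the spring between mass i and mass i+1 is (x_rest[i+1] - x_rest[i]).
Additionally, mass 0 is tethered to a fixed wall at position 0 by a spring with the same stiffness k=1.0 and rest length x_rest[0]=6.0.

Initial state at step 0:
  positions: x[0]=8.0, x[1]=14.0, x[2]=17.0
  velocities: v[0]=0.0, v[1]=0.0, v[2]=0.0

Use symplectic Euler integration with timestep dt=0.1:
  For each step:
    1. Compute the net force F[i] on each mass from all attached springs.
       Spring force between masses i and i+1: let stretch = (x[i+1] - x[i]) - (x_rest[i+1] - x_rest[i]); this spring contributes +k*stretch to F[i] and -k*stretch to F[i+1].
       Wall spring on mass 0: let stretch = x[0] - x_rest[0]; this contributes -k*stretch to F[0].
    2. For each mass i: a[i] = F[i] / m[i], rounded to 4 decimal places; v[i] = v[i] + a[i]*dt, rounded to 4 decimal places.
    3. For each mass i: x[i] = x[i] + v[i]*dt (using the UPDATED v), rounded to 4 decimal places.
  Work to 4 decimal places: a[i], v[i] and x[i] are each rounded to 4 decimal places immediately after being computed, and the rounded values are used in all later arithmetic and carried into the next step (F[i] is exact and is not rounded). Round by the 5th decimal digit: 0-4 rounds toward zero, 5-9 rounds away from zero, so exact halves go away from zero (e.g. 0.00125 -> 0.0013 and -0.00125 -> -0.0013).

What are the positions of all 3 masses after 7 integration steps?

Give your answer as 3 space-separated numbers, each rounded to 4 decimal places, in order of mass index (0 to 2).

Answer: 7.4536 13.2444 17.7671

Derivation:
Step 0: x=[8.0000 14.0000 17.0000] v=[0.0000 0.0000 0.0000]
Step 1: x=[7.9800 13.9700 17.0300] v=[-0.2000 -0.3000 0.3000]
Step 2: x=[7.9401 13.9107 17.0894] v=[-0.3990 -0.5930 0.5940]
Step 3: x=[7.8805 13.8235 17.1770] v=[-0.5960 -0.8722 0.8761]
Step 4: x=[7.8015 13.7104 17.2911] v=[-0.7898 -1.1312 1.1408]
Step 5: x=[7.7036 13.5740 17.4294] v=[-0.9791 -1.3640 1.3827]
Step 6: x=[7.5874 13.4175 17.5891] v=[-1.1624 -1.5655 1.5972]
Step 7: x=[7.4536 13.2444 17.7671] v=[-1.3381 -1.7314 1.7800]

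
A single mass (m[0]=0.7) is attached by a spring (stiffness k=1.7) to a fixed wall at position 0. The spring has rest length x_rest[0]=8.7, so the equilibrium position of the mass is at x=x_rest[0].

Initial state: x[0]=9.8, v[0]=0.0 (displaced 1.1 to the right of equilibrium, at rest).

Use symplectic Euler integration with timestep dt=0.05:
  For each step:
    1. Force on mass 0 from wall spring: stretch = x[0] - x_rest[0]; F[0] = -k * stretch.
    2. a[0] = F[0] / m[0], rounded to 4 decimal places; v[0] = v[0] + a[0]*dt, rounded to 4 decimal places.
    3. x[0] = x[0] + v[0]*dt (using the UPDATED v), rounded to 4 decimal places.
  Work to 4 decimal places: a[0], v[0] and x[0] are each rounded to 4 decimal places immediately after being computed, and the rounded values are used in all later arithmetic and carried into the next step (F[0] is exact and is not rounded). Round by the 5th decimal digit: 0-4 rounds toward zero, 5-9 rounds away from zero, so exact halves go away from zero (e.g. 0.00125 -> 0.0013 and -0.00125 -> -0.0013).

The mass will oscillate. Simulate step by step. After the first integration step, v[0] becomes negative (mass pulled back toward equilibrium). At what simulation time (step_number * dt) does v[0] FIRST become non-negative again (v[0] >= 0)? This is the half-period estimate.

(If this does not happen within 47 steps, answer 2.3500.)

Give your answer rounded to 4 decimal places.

Answer: 2.0500

Derivation:
Step 0: x=[9.8000] v=[0.0000]
Step 1: x=[9.7933] v=[-0.1336]
Step 2: x=[9.7800] v=[-0.2664]
Step 3: x=[9.7601] v=[-0.3975]
Step 4: x=[9.7338] v=[-0.5262]
Step 5: x=[9.7012] v=[-0.6517]
Step 6: x=[9.6625] v=[-0.7733]
Step 7: x=[9.6180] v=[-0.8902]
Step 8: x=[9.5679] v=[-1.0017]
Step 9: x=[9.5125] v=[-1.1071]
Step 10: x=[9.4522] v=[-1.2058]
Step 11: x=[9.3873] v=[-1.2971]
Step 12: x=[9.3183] v=[-1.3806]
Step 13: x=[9.2455] v=[-1.4557]
Step 14: x=[9.1694] v=[-1.5219]
Step 15: x=[9.0905] v=[-1.5789]
Step 16: x=[9.0092] v=[-1.6263]
Step 17: x=[8.9260] v=[-1.6638]
Step 18: x=[8.8414] v=[-1.6912]
Step 19: x=[8.7560] v=[-1.7084]
Step 20: x=[8.6702] v=[-1.7152]
Step 21: x=[8.5846] v=[-1.7116]
Step 22: x=[8.4997] v=[-1.6976]
Step 23: x=[8.4160] v=[-1.6733]
Step 24: x=[8.3341] v=[-1.6388]
Step 25: x=[8.2544] v=[-1.5944]
Step 26: x=[8.1774] v=[-1.5403]
Step 27: x=[8.1036] v=[-1.4768]
Step 28: x=[8.0334] v=[-1.4044]
Step 29: x=[7.9672] v=[-1.3235]
Step 30: x=[7.9055] v=[-1.2345]
Step 31: x=[7.8486] v=[-1.1380]
Step 32: x=[7.7969] v=[-1.0346]
Step 33: x=[7.7507] v=[-0.9249]
Step 34: x=[7.7102] v=[-0.8096]
Step 35: x=[7.6757] v=[-0.6894]
Step 36: x=[7.6475] v=[-0.5650]
Step 37: x=[7.6256] v=[-0.4372]
Step 38: x=[7.6103] v=[-0.3067]
Step 39: x=[7.6016] v=[-0.1744]
Step 40: x=[7.5996] v=[-0.0410]
Step 41: x=[7.6042] v=[0.0926]
First v>=0 after going negative at step 41, time=2.0500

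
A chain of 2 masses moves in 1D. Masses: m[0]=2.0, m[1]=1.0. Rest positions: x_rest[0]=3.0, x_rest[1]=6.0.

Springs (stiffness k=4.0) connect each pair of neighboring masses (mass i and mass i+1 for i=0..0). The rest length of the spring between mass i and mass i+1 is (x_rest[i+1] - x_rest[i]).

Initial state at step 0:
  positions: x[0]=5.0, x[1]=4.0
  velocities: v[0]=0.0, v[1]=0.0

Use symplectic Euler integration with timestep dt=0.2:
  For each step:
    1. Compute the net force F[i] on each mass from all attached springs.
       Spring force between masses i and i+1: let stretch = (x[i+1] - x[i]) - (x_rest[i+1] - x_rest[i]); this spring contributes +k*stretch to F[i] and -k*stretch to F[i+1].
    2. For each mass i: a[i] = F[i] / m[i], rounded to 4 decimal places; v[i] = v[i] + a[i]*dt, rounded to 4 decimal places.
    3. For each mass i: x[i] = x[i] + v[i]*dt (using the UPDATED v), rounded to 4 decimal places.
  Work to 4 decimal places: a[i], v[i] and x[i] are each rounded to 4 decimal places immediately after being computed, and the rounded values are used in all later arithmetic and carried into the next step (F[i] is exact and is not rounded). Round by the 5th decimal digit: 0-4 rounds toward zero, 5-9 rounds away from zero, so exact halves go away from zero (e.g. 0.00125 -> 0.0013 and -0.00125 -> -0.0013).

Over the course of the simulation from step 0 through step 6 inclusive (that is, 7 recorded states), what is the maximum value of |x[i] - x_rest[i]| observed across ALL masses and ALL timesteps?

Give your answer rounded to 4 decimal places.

Step 0: x=[5.0000 4.0000] v=[0.0000 0.0000]
Step 1: x=[4.6800 4.6400] v=[-1.6000 3.2000]
Step 2: x=[4.1168 5.7664] v=[-2.8160 5.6320]
Step 3: x=[3.4456 7.1089] v=[-3.3562 6.7123]
Step 4: x=[2.8274 8.3452] v=[-3.0909 6.1817]
Step 5: x=[2.4106 9.1787] v=[-2.0838 4.1675]
Step 6: x=[2.2953 9.4093] v=[-0.5766 1.1530]
Max displacement = 3.4093

Answer: 3.4093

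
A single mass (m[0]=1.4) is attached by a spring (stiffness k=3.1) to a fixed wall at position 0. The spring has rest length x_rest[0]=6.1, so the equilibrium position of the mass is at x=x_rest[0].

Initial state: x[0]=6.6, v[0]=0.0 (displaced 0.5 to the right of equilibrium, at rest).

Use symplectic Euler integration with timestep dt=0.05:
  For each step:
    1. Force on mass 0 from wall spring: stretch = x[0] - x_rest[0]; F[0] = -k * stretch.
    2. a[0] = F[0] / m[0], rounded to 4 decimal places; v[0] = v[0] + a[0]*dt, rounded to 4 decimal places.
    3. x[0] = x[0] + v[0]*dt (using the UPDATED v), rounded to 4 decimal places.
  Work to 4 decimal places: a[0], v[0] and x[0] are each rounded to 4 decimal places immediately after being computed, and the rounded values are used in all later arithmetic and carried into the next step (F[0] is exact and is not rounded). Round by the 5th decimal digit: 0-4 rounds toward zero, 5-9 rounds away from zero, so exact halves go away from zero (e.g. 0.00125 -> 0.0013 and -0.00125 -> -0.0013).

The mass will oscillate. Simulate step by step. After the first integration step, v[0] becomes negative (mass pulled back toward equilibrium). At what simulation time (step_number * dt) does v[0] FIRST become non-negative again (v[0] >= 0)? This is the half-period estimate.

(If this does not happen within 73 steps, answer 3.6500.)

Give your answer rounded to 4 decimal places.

Step 0: x=[6.6000] v=[0.0000]
Step 1: x=[6.5972] v=[-0.0554]
Step 2: x=[6.5917] v=[-0.1104]
Step 3: x=[6.5835] v=[-0.1648]
Step 4: x=[6.5726] v=[-0.2183]
Step 5: x=[6.5591] v=[-0.2706]
Step 6: x=[6.5430] v=[-0.3214]
Step 7: x=[6.5245] v=[-0.3704]
Step 8: x=[6.5036] v=[-0.4174]
Step 9: x=[6.4805] v=[-0.4621]
Step 10: x=[6.4553] v=[-0.5042]
Step 11: x=[6.4281] v=[-0.5435]
Step 12: x=[6.3991] v=[-0.5798]
Step 13: x=[6.3685] v=[-0.6129]
Step 14: x=[6.3364] v=[-0.6426]
Step 15: x=[6.3030] v=[-0.6688]
Step 16: x=[6.2684] v=[-0.6913]
Step 17: x=[6.2329] v=[-0.7099]
Step 18: x=[6.1967] v=[-0.7246]
Step 19: x=[6.1599] v=[-0.7353]
Step 20: x=[6.1228] v=[-0.7419]
Step 21: x=[6.0856] v=[-0.7444]
Step 22: x=[6.0485] v=[-0.7428]
Step 23: x=[6.0116] v=[-0.7371]
Step 24: x=[5.9752] v=[-0.7273]
Step 25: x=[5.9395] v=[-0.7135]
Step 26: x=[5.9047] v=[-0.6957]
Step 27: x=[5.8710] v=[-0.6741]
Step 28: x=[5.8386] v=[-0.6487]
Step 29: x=[5.8076] v=[-0.6198]
Step 30: x=[5.7782] v=[-0.5874]
Step 31: x=[5.7506] v=[-0.5518]
Step 32: x=[5.7249] v=[-0.5131]
Step 33: x=[5.7013] v=[-0.4716]
Step 34: x=[5.6799] v=[-0.4275]
Step 35: x=[5.6609] v=[-0.3810]
Step 36: x=[5.6443] v=[-0.3324]
Step 37: x=[5.6302] v=[-0.2819]
Step 38: x=[5.6187] v=[-0.2299]
Step 39: x=[5.6099] v=[-0.1766]
Step 40: x=[5.6038] v=[-0.1223]
Step 41: x=[5.6004] v=[-0.0674]
Step 42: x=[5.5998] v=[-0.0121]
Step 43: x=[5.6020] v=[0.0433]
First v>=0 after going negative at step 43, time=2.1500

Answer: 2.1500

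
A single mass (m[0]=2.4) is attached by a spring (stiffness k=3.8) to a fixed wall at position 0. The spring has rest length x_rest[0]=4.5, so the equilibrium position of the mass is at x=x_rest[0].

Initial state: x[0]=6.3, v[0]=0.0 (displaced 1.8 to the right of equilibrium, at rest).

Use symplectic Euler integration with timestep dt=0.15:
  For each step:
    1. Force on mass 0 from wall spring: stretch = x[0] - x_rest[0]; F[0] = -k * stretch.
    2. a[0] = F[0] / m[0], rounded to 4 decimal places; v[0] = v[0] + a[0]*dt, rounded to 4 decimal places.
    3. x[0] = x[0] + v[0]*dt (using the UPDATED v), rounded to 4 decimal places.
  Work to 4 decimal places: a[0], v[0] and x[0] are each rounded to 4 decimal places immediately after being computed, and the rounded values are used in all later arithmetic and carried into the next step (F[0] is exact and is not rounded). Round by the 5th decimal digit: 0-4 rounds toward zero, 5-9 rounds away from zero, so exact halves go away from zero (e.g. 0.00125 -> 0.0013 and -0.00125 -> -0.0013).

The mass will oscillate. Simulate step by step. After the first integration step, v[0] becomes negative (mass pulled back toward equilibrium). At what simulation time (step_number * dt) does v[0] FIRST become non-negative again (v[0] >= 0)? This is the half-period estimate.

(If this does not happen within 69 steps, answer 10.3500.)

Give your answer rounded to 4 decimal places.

Answer: 2.5500

Derivation:
Step 0: x=[6.3000] v=[0.0000]
Step 1: x=[6.2359] v=[-0.4275]
Step 2: x=[6.1099] v=[-0.8398]
Step 3: x=[5.9266] v=[-1.2222]
Step 4: x=[5.6925] v=[-1.5610]
Step 5: x=[5.4159] v=[-1.8442]
Step 6: x=[5.1066] v=[-2.0617]
Step 7: x=[4.7757] v=[-2.2058]
Step 8: x=[4.4350] v=[-2.2713]
Step 9: x=[4.0966] v=[-2.2559]
Step 10: x=[3.7726] v=[-2.1601]
Step 11: x=[3.4745] v=[-1.9873]
Step 12: x=[3.2129] v=[-1.7437]
Step 13: x=[2.9972] v=[-1.4380]
Step 14: x=[2.8350] v=[-1.0811]
Step 15: x=[2.7321] v=[-0.6857]
Step 16: x=[2.6922] v=[-0.2658]
Step 17: x=[2.7167] v=[0.1636]
First v>=0 after going negative at step 17, time=2.5500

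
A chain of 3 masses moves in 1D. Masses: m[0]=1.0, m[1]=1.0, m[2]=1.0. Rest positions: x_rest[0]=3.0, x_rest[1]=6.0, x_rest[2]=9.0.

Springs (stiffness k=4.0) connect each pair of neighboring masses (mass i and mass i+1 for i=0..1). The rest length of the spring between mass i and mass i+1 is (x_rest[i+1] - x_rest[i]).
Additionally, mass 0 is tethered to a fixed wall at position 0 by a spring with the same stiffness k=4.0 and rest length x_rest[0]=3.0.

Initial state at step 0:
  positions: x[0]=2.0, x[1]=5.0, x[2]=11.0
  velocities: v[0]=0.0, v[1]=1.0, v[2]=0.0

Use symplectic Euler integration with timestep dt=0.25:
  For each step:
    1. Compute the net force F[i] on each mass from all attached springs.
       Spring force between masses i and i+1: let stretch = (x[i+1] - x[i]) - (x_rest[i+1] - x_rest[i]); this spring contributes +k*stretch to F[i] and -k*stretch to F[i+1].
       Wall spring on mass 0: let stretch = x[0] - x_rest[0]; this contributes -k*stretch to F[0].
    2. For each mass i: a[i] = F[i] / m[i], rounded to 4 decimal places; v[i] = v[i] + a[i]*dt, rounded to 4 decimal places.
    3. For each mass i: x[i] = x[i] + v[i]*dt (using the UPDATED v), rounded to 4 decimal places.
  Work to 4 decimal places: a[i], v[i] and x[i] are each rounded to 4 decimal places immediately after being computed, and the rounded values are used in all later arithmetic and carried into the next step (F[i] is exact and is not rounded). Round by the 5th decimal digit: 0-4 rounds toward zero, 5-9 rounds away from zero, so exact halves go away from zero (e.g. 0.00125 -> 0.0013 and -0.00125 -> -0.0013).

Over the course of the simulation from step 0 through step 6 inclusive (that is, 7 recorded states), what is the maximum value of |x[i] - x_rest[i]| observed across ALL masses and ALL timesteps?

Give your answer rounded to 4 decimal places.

Step 0: x=[2.0000 5.0000 11.0000] v=[0.0000 1.0000 0.0000]
Step 1: x=[2.2500 6.0000 10.2500] v=[1.0000 4.0000 -3.0000]
Step 2: x=[2.8750 7.1250 9.1875] v=[2.5000 4.5000 -4.2500]
Step 3: x=[3.8438 7.7031 8.3594] v=[3.8750 2.3125 -3.3125]
Step 4: x=[4.8164 7.4805 8.1172] v=[3.8905 -0.8905 -0.9688]
Step 5: x=[5.2510 6.7510 8.4658] v=[1.7382 -2.9179 1.3945]
Step 6: x=[4.7478 6.0752 9.1357] v=[-2.0128 -2.7031 2.6797]
Max displacement = 2.2510

Answer: 2.2510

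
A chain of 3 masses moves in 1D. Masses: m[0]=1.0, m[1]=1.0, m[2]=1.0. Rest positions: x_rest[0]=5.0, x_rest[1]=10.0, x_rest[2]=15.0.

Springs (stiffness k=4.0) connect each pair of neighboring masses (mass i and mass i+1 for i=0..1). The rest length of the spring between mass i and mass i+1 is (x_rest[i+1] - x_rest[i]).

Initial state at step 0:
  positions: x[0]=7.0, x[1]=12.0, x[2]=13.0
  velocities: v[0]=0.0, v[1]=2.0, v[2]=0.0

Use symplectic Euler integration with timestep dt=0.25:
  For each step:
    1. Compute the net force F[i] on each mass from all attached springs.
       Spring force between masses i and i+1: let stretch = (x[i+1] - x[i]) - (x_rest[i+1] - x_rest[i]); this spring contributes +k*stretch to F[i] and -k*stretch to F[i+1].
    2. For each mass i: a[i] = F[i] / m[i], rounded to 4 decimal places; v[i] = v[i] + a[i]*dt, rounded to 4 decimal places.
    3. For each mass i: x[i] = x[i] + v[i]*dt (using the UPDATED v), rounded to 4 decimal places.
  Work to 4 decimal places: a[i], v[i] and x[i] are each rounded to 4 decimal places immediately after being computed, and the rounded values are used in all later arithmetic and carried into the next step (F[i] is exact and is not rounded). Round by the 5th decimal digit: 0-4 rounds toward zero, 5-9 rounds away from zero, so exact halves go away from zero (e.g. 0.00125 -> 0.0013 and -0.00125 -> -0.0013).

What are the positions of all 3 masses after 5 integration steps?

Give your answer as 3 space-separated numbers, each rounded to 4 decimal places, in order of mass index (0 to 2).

Answer: 4.6192 11.3985 18.4825

Derivation:
Step 0: x=[7.0000 12.0000 13.0000] v=[0.0000 2.0000 0.0000]
Step 1: x=[7.0000 11.5000 14.0000] v=[0.0000 -2.0000 4.0000]
Step 2: x=[6.8750 10.5000 15.6250] v=[-0.5000 -4.0000 6.5000]
Step 3: x=[6.4063 9.8750 17.2188] v=[-1.8750 -2.5000 6.3750]
Step 4: x=[5.5547 10.2188 18.2266] v=[-3.4063 1.3751 4.0312]
Step 5: x=[4.6192 11.3985 18.4825] v=[-3.7422 4.7188 1.0234]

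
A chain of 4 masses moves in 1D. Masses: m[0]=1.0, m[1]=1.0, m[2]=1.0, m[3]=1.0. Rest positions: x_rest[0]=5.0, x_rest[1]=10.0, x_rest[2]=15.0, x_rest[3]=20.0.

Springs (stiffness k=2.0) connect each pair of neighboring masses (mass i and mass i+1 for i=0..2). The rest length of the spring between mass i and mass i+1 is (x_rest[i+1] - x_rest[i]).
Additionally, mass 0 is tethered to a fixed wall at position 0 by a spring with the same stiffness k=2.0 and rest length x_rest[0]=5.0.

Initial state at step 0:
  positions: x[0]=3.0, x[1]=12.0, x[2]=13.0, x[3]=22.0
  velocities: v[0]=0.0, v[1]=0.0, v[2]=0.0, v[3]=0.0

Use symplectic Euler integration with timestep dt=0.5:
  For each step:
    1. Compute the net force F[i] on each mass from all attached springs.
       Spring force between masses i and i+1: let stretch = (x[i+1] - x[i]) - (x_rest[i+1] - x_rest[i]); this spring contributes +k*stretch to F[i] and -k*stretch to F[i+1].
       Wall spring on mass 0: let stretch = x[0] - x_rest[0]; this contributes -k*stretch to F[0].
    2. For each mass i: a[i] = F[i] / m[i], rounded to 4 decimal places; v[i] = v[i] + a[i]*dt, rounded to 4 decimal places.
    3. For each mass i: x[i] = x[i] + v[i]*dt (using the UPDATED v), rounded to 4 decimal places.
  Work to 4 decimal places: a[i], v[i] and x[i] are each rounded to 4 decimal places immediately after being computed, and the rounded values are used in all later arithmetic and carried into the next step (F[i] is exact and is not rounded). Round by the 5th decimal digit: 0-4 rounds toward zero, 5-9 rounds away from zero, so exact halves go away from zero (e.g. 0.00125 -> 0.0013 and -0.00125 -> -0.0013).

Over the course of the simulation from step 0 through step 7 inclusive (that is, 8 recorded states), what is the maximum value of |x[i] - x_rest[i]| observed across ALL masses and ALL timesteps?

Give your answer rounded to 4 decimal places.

Answer: 4.0000

Derivation:
Step 0: x=[3.0000 12.0000 13.0000 22.0000] v=[0.0000 0.0000 0.0000 0.0000]
Step 1: x=[6.0000 8.0000 17.0000 20.0000] v=[6.0000 -8.0000 8.0000 -4.0000]
Step 2: x=[7.0000 7.5000 18.0000 19.0000] v=[2.0000 -1.0000 2.0000 -2.0000]
Step 3: x=[4.7500 12.0000 14.2500 20.0000] v=[-4.5000 9.0000 -7.5000 2.0000]
Step 4: x=[3.7500 14.0000 12.2500 20.6250] v=[-2.0000 4.0000 -4.0000 1.2500]
Step 5: x=[6.0000 10.0000 15.3125 19.5625] v=[4.5000 -8.0000 6.1250 -2.1250]
Step 6: x=[7.2500 6.6563 17.8438 18.8750] v=[2.5000 -6.6875 5.0625 -1.3750]
Step 7: x=[4.5782 9.2032 15.2969 20.1719] v=[-5.3437 5.0937 -5.0938 2.5938]
Max displacement = 4.0000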